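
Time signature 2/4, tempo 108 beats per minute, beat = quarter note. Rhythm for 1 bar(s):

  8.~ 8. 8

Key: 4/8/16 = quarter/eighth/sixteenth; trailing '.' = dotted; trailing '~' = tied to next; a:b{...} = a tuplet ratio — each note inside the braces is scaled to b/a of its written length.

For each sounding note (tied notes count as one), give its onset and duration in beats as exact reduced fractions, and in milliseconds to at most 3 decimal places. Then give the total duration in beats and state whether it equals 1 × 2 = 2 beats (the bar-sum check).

1) 0.0ms=0b +833.333ms=3/2b
2) 833.333ms=3/2b +277.778ms=1/2b
Σ=2b of 2 (108bpm 2/4) — PASS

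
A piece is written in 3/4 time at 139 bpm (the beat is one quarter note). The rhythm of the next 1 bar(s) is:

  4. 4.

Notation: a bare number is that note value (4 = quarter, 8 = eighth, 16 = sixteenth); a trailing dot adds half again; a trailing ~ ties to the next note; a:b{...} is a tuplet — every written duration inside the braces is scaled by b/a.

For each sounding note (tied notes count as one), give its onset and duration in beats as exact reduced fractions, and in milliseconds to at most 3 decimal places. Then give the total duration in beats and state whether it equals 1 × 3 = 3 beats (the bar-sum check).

1) 0.0ms=0b +647.482ms=3/2b
2) 647.482ms=3/2b +647.482ms=3/2b
Σ=3b of 3 (139bpm 3/4) — PASS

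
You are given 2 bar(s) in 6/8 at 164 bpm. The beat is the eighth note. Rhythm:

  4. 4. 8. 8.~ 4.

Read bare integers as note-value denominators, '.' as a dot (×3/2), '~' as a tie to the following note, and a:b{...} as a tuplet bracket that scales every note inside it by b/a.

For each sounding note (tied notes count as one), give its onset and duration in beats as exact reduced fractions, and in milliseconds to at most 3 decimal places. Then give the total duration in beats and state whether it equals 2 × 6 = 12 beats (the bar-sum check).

1) 0.0ms=0b +1097.561ms=3b
2) 1097.561ms=3b +1097.561ms=3b
3) 2195.122ms=6b +548.78ms=3/2b
4) 2743.902ms=15/2b +1646.341ms=9/2b
Σ=12b of 12 (164bpm 6/8) — PASS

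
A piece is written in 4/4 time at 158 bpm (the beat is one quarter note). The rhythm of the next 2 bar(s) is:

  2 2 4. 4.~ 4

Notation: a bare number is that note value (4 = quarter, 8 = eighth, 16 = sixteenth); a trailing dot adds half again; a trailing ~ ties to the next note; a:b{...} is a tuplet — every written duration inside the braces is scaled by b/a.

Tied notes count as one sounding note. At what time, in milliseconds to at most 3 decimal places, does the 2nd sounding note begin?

note 2 onset = 2b = 759.494ms

1. 0.0ms @ 0 + 759.494ms (2)
2. 759.494ms @ 2 + 759.494ms (2)
3. 1518.987ms @ 4 + 569.62ms (3/2)
4. 2088.608ms @ 11/2 + 949.367ms (5/2)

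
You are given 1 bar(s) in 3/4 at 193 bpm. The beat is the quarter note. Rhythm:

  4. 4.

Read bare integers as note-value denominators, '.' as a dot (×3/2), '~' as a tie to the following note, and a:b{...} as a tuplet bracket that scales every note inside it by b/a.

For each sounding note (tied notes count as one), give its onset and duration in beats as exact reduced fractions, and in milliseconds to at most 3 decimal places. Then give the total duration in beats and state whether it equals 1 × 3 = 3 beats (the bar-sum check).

1) 0.0ms=0b +466.321ms=3/2b
2) 466.321ms=3/2b +466.321ms=3/2b
Σ=3b of 3 (193bpm 3/4) — PASS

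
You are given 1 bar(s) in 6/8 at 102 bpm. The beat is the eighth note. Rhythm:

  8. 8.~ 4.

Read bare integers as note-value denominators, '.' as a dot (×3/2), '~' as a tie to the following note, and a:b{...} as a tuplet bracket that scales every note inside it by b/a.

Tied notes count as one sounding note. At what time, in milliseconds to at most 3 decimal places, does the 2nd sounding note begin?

1. 0.0ms @ 0 + 882.353ms (3/2)
2. 882.353ms @ 3/2 + 2647.059ms (9/2)

note 2 onset = 3/2b = 882.353ms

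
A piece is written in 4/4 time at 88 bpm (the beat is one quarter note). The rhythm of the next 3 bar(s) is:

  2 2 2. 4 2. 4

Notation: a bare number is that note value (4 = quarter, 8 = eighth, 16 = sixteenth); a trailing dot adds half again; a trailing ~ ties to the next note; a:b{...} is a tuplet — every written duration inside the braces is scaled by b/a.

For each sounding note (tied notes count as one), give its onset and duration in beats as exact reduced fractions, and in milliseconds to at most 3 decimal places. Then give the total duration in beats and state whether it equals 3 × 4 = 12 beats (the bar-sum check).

1) 0.0ms=0b +1363.636ms=2b
2) 1363.636ms=2b +1363.636ms=2b
3) 2727.273ms=4b +2045.455ms=3b
4) 4772.727ms=7b +681.818ms=1b
5) 5454.545ms=8b +2045.455ms=3b
6) 7500.0ms=11b +681.818ms=1b
Σ=12b of 12 (88bpm 4/4) — PASS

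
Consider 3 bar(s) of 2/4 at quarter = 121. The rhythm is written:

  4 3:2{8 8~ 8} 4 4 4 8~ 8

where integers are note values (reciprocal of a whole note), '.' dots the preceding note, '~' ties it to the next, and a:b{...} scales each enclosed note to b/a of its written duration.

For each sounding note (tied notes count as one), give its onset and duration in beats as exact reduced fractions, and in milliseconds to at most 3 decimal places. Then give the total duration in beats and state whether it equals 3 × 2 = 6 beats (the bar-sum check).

1) 0.0ms=0b +495.868ms=1b
2) 495.868ms=1b +165.289ms=1/3b
3) 661.157ms=4/3b +330.579ms=2/3b
4) 991.736ms=2b +495.868ms=1b
5) 1487.603ms=3b +495.868ms=1b
6) 1983.471ms=4b +495.868ms=1b
7) 2479.339ms=5b +495.868ms=1b
Σ=6b of 6 (121bpm 2/4) — PASS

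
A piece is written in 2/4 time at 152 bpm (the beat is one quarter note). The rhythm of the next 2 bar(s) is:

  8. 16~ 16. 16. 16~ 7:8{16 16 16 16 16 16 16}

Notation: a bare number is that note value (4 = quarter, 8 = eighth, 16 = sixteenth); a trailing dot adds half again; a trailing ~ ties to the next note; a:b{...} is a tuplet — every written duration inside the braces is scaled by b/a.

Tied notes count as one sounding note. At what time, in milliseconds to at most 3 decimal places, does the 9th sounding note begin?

1. 0.0ms @ 0 + 296.053ms (3/4)
2. 296.053ms @ 3/4 + 246.711ms (5/8)
3. 542.763ms @ 11/8 + 148.026ms (3/8)
4. 690.789ms @ 7/4 + 211.466ms (15/28)
5. 902.256ms @ 16/7 + 112.782ms (2/7)
6. 1015.038ms @ 18/7 + 112.782ms (2/7)
7. 1127.82ms @ 20/7 + 112.782ms (2/7)
8. 1240.602ms @ 22/7 + 112.782ms (2/7)
9. 1353.383ms @ 24/7 + 112.782ms (2/7)
10. 1466.165ms @ 26/7 + 112.782ms (2/7)

note 9 onset = 24/7b = 1353.383ms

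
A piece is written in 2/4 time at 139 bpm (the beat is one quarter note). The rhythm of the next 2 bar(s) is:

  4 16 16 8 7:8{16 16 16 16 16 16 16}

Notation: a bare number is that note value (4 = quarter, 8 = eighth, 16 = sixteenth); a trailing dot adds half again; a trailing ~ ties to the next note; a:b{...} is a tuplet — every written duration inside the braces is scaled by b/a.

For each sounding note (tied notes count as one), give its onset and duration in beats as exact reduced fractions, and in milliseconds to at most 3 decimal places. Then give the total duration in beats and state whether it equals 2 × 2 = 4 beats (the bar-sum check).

1) 0.0ms=0b +431.655ms=1b
2) 431.655ms=1b +107.914ms=1/4b
3) 539.568ms=5/4b +107.914ms=1/4b
4) 647.482ms=3/2b +215.827ms=1/2b
5) 863.309ms=2b +123.33ms=2/7b
6) 986.639ms=16/7b +123.33ms=2/7b
7) 1109.969ms=18/7b +123.33ms=2/7b
8) 1233.299ms=20/7b +123.33ms=2/7b
9) 1356.629ms=22/7b +123.33ms=2/7b
10) 1479.959ms=24/7b +123.33ms=2/7b
11) 1603.289ms=26/7b +123.33ms=2/7b
Σ=4b of 4 (139bpm 2/4) — PASS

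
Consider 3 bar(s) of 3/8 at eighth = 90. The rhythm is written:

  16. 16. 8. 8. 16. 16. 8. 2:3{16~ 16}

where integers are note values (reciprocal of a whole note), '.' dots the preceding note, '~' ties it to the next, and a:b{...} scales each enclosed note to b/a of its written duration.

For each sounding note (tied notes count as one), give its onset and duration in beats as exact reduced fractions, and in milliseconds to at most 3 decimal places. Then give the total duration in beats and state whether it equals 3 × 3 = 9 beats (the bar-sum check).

1) 0.0ms=0b +500.0ms=3/4b
2) 500.0ms=3/4b +500.0ms=3/4b
3) 1000.0ms=3/2b +1000.0ms=3/2b
4) 2000.0ms=3b +1000.0ms=3/2b
5) 3000.0ms=9/2b +500.0ms=3/4b
6) 3500.0ms=21/4b +500.0ms=3/4b
7) 4000.0ms=6b +1000.0ms=3/2b
8) 5000.0ms=15/2b +1000.0ms=3/2b
Σ=9b of 9 (90bpm 3/8) — PASS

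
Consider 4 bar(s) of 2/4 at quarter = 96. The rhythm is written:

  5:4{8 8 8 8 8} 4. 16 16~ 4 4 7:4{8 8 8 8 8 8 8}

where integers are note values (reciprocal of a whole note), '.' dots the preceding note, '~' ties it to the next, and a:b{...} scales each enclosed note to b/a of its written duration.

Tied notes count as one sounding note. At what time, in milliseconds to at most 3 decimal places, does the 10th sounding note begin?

1. 0.0ms @ 0 + 250.0ms (2/5)
2. 250.0ms @ 2/5 + 250.0ms (2/5)
3. 500.0ms @ 4/5 + 250.0ms (2/5)
4. 750.0ms @ 6/5 + 250.0ms (2/5)
5. 1000.0ms @ 8/5 + 250.0ms (2/5)
6. 1250.0ms @ 2 + 937.5ms (3/2)
7. 2187.5ms @ 7/2 + 156.25ms (1/4)
8. 2343.75ms @ 15/4 + 781.25ms (5/4)
9. 3125.0ms @ 5 + 625.0ms (1)
10. 3750.0ms @ 6 + 178.571ms (2/7)
11. 3928.571ms @ 44/7 + 178.571ms (2/7)
12. 4107.143ms @ 46/7 + 178.571ms (2/7)
13. 4285.714ms @ 48/7 + 178.571ms (2/7)
14. 4464.286ms @ 50/7 + 178.571ms (2/7)
15. 4642.857ms @ 52/7 + 178.571ms (2/7)
16. 4821.429ms @ 54/7 + 178.571ms (2/7)

note 10 onset = 6b = 3750.0ms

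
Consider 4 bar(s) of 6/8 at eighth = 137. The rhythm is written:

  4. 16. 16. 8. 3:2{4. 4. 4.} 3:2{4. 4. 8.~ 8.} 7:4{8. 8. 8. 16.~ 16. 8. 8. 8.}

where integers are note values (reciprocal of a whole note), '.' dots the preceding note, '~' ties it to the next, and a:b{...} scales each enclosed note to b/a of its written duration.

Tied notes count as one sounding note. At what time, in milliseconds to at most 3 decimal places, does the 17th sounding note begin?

note 17 onset = 162/7b = 10135.558ms

1. 0.0ms @ 0 + 1313.869ms (3)
2. 1313.869ms @ 3 + 328.467ms (3/4)
3. 1642.336ms @ 15/4 + 328.467ms (3/4)
4. 1970.803ms @ 9/2 + 656.934ms (3/2)
5. 2627.737ms @ 6 + 875.912ms (2)
6. 3503.65ms @ 8 + 875.912ms (2)
7. 4379.562ms @ 10 + 875.912ms (2)
8. 5255.474ms @ 12 + 875.912ms (2)
9. 6131.387ms @ 14 + 875.912ms (2)
10. 7007.299ms @ 16 + 875.912ms (2)
11. 7883.212ms @ 18 + 375.391ms (6/7)
12. 8258.603ms @ 132/7 + 375.391ms (6/7)
13. 8633.994ms @ 138/7 + 375.391ms (6/7)
14. 9009.385ms @ 144/7 + 375.391ms (6/7)
15. 9384.776ms @ 150/7 + 375.391ms (6/7)
16. 9760.167ms @ 156/7 + 375.391ms (6/7)
17. 10135.558ms @ 162/7 + 375.391ms (6/7)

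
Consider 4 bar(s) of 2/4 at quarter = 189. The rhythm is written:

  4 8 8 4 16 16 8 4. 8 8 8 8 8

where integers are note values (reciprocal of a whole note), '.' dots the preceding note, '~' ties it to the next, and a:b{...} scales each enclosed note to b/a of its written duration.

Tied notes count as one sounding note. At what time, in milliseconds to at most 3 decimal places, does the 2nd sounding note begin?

1. 0.0ms @ 0 + 317.46ms (1)
2. 317.46ms @ 1 + 158.73ms (1/2)
3. 476.19ms @ 3/2 + 158.73ms (1/2)
4. 634.921ms @ 2 + 317.46ms (1)
5. 952.381ms @ 3 + 79.365ms (1/4)
6. 1031.746ms @ 13/4 + 79.365ms (1/4)
7. 1111.111ms @ 7/2 + 158.73ms (1/2)
8. 1269.841ms @ 4 + 476.19ms (3/2)
9. 1746.032ms @ 11/2 + 158.73ms (1/2)
10. 1904.762ms @ 6 + 158.73ms (1/2)
11. 2063.492ms @ 13/2 + 158.73ms (1/2)
12. 2222.222ms @ 7 + 158.73ms (1/2)
13. 2380.952ms @ 15/2 + 158.73ms (1/2)

note 2 onset = 1b = 317.46ms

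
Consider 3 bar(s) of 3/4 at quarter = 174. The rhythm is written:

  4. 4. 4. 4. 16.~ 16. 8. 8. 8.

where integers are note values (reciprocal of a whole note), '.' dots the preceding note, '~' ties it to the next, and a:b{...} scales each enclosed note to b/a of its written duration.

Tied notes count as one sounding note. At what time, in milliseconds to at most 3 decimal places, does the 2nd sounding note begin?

1. 0.0ms @ 0 + 517.241ms (3/2)
2. 517.241ms @ 3/2 + 517.241ms (3/2)
3. 1034.483ms @ 3 + 517.241ms (3/2)
4. 1551.724ms @ 9/2 + 517.241ms (3/2)
5. 2068.966ms @ 6 + 258.621ms (3/4)
6. 2327.586ms @ 27/4 + 258.621ms (3/4)
7. 2586.207ms @ 15/2 + 258.621ms (3/4)
8. 2844.828ms @ 33/4 + 258.621ms (3/4)

note 2 onset = 3/2b = 517.241ms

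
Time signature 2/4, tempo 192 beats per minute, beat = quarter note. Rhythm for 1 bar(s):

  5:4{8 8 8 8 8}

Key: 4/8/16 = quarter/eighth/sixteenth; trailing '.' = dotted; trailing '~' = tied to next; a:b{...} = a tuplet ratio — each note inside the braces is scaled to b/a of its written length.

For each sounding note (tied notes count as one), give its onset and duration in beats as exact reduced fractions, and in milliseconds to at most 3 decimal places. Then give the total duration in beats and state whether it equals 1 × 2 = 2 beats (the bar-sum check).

1) 0.0ms=0b +125.0ms=2/5b
2) 125.0ms=2/5b +125.0ms=2/5b
3) 250.0ms=4/5b +125.0ms=2/5b
4) 375.0ms=6/5b +125.0ms=2/5b
5) 500.0ms=8/5b +125.0ms=2/5b
Σ=2b of 2 (192bpm 2/4) — PASS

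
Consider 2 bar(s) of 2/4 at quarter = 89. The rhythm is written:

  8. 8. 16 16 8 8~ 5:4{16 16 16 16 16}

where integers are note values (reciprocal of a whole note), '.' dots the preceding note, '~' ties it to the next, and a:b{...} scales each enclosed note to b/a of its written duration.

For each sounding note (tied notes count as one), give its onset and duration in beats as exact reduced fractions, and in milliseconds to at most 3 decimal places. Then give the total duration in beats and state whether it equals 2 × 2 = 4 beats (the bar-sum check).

1) 0.0ms=0b +505.618ms=3/4b
2) 505.618ms=3/4b +505.618ms=3/4b
3) 1011.236ms=3/2b +168.539ms=1/4b
4) 1179.775ms=7/4b +168.539ms=1/4b
5) 1348.315ms=2b +337.079ms=1/2b
6) 1685.393ms=5/2b +471.91ms=7/10b
7) 2157.303ms=16/5b +134.831ms=1/5b
8) 2292.135ms=17/5b +134.831ms=1/5b
9) 2426.966ms=18/5b +134.831ms=1/5b
10) 2561.798ms=19/5b +134.831ms=1/5b
Σ=4b of 4 (89bpm 2/4) — PASS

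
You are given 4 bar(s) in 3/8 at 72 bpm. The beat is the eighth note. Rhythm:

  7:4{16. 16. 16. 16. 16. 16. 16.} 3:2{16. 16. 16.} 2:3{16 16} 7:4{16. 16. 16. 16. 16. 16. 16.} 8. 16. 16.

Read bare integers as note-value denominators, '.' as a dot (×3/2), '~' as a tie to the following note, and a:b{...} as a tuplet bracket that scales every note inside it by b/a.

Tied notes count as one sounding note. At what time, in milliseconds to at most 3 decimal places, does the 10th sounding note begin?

note 10 onset = 4b = 3333.333ms

1. 0.0ms @ 0 + 357.143ms (3/7)
2. 357.143ms @ 3/7 + 357.143ms (3/7)
3. 714.286ms @ 6/7 + 357.143ms (3/7)
4. 1071.429ms @ 9/7 + 357.143ms (3/7)
5. 1428.571ms @ 12/7 + 357.143ms (3/7)
6. 1785.714ms @ 15/7 + 357.143ms (3/7)
7. 2142.857ms @ 18/7 + 357.143ms (3/7)
8. 2500.0ms @ 3 + 416.667ms (1/2)
9. 2916.667ms @ 7/2 + 416.667ms (1/2)
10. 3333.333ms @ 4 + 416.667ms (1/2)
11. 3750.0ms @ 9/2 + 625.0ms (3/4)
12. 4375.0ms @ 21/4 + 625.0ms (3/4)
13. 5000.0ms @ 6 + 357.143ms (3/7)
14. 5357.143ms @ 45/7 + 357.143ms (3/7)
15. 5714.286ms @ 48/7 + 357.143ms (3/7)
16. 6071.429ms @ 51/7 + 357.143ms (3/7)
17. 6428.571ms @ 54/7 + 357.143ms (3/7)
18. 6785.714ms @ 57/7 + 357.143ms (3/7)
19. 7142.857ms @ 60/7 + 357.143ms (3/7)
20. 7500.0ms @ 9 + 1250.0ms (3/2)
21. 8750.0ms @ 21/2 + 625.0ms (3/4)
22. 9375.0ms @ 45/4 + 625.0ms (3/4)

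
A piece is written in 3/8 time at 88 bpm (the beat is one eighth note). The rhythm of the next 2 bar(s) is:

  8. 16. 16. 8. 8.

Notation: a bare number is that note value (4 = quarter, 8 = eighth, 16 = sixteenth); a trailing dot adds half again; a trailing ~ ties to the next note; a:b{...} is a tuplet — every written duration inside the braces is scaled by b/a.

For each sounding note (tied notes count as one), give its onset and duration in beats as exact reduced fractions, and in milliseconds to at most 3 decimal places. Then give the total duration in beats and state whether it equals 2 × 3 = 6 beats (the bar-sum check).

1) 0.0ms=0b +1022.727ms=3/2b
2) 1022.727ms=3/2b +511.364ms=3/4b
3) 1534.091ms=9/4b +511.364ms=3/4b
4) 2045.455ms=3b +1022.727ms=3/2b
5) 3068.182ms=9/2b +1022.727ms=3/2b
Σ=6b of 6 (88bpm 3/8) — PASS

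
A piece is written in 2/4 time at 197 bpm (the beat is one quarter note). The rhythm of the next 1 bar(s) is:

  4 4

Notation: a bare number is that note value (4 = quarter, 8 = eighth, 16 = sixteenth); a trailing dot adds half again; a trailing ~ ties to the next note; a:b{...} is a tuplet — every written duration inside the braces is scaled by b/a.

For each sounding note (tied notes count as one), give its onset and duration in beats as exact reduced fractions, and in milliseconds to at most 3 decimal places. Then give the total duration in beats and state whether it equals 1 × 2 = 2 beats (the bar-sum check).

1) 0.0ms=0b +304.569ms=1b
2) 304.569ms=1b +304.569ms=1b
Σ=2b of 2 (197bpm 2/4) — PASS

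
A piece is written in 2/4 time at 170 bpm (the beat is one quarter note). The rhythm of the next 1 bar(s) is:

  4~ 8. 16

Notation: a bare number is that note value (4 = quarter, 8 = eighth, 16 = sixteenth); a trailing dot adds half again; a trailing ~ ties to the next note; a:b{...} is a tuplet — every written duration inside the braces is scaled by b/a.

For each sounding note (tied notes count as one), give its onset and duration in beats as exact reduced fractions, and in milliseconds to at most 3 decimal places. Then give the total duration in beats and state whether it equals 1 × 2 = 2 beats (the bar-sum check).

1) 0.0ms=0b +617.647ms=7/4b
2) 617.647ms=7/4b +88.235ms=1/4b
Σ=2b of 2 (170bpm 2/4) — PASS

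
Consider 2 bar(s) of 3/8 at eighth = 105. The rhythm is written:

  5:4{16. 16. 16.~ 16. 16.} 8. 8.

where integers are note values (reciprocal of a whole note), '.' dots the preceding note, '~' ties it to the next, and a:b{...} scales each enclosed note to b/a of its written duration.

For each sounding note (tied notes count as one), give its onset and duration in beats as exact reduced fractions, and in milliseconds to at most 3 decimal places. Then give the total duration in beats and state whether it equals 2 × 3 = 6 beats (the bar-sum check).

1) 0.0ms=0b +342.857ms=3/5b
2) 342.857ms=3/5b +342.857ms=3/5b
3) 685.714ms=6/5b +685.714ms=6/5b
4) 1371.429ms=12/5b +342.857ms=3/5b
5) 1714.286ms=3b +857.143ms=3/2b
6) 2571.429ms=9/2b +857.143ms=3/2b
Σ=6b of 6 (105bpm 3/8) — PASS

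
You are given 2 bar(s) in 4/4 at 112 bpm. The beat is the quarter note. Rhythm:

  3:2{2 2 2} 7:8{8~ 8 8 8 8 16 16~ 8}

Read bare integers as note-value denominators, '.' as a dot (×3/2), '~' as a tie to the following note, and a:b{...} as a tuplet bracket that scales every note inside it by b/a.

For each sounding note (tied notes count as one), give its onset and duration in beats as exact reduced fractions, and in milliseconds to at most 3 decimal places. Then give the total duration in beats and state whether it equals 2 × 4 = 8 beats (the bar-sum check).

1) 0.0ms=0b +714.286ms=4/3b
2) 714.286ms=4/3b +714.286ms=4/3b
3) 1428.571ms=8/3b +714.286ms=4/3b
4) 2142.857ms=4b +612.245ms=8/7b
5) 2755.102ms=36/7b +306.122ms=4/7b
6) 3061.224ms=40/7b +306.122ms=4/7b
7) 3367.347ms=44/7b +306.122ms=4/7b
8) 3673.469ms=48/7b +153.061ms=2/7b
9) 3826.531ms=50/7b +459.184ms=6/7b
Σ=8b of 8 (112bpm 4/4) — PASS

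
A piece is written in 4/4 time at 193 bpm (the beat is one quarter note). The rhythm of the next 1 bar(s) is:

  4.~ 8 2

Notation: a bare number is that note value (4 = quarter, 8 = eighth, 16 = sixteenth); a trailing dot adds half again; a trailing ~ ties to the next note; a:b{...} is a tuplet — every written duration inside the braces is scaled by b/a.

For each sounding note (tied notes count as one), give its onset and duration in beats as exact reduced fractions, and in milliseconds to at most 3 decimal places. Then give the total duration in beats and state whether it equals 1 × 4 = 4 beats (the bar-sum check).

1) 0.0ms=0b +621.762ms=2b
2) 621.762ms=2b +621.762ms=2b
Σ=4b of 4 (193bpm 4/4) — PASS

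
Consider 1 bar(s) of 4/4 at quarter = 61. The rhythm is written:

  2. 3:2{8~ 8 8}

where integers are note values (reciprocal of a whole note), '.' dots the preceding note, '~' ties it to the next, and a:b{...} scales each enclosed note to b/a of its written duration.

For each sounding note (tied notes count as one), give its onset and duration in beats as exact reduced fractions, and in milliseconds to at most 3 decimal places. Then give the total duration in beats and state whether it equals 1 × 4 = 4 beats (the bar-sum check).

1) 0.0ms=0b +2950.82ms=3b
2) 2950.82ms=3b +655.738ms=2/3b
3) 3606.557ms=11/3b +327.869ms=1/3b
Σ=4b of 4 (61bpm 4/4) — PASS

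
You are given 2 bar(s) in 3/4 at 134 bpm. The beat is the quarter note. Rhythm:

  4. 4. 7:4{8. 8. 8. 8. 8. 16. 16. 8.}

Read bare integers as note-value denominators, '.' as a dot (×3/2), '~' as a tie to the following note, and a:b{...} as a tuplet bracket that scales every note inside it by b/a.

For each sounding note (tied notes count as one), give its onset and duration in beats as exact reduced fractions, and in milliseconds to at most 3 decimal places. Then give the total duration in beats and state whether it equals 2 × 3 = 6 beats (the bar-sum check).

1) 0.0ms=0b +671.642ms=3/2b
2) 671.642ms=3/2b +671.642ms=3/2b
3) 1343.284ms=3b +191.898ms=3/7b
4) 1535.181ms=24/7b +191.898ms=3/7b
5) 1727.079ms=27/7b +191.898ms=3/7b
6) 1918.977ms=30/7b +191.898ms=3/7b
7) 2110.874ms=33/7b +191.898ms=3/7b
8) 2302.772ms=36/7b +95.949ms=3/14b
9) 2398.721ms=75/14b +95.949ms=3/14b
10) 2494.67ms=39/7b +191.898ms=3/7b
Σ=6b of 6 (134bpm 3/4) — PASS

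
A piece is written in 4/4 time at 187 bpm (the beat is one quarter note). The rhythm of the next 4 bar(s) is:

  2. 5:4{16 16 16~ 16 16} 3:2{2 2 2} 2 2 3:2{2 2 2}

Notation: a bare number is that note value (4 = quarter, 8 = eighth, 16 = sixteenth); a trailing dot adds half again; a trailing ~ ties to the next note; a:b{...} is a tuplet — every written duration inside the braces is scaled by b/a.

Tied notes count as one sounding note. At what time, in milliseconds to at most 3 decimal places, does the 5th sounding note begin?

note 5 onset = 19/5b = 1219.251ms

1. 0.0ms @ 0 + 962.567ms (3)
2. 962.567ms @ 3 + 64.171ms (1/5)
3. 1026.738ms @ 16/5 + 64.171ms (1/5)
4. 1090.909ms @ 17/5 + 128.342ms (2/5)
5. 1219.251ms @ 19/5 + 64.171ms (1/5)
6. 1283.422ms @ 4 + 427.807ms (4/3)
7. 1711.23ms @ 16/3 + 427.807ms (4/3)
8. 2139.037ms @ 20/3 + 427.807ms (4/3)
9. 2566.845ms @ 8 + 641.711ms (2)
10. 3208.556ms @ 10 + 641.711ms (2)
11. 3850.267ms @ 12 + 427.807ms (4/3)
12. 4278.075ms @ 40/3 + 427.807ms (4/3)
13. 4705.882ms @ 44/3 + 427.807ms (4/3)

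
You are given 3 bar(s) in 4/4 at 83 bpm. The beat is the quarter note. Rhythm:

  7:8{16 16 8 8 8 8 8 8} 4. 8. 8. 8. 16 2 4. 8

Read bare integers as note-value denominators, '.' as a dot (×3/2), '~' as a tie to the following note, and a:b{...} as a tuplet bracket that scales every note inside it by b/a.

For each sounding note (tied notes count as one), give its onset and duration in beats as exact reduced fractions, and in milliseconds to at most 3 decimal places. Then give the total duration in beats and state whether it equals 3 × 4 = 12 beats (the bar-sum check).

1) 0.0ms=0b +206.54ms=2/7b
2) 206.54ms=2/7b +206.54ms=2/7b
3) 413.081ms=4/7b +413.081ms=4/7b
4) 826.162ms=8/7b +413.081ms=4/7b
5) 1239.243ms=12/7b +413.081ms=4/7b
6) 1652.324ms=16/7b +413.081ms=4/7b
7) 2065.404ms=20/7b +413.081ms=4/7b
8) 2478.485ms=24/7b +413.081ms=4/7b
9) 2891.566ms=4b +1084.337ms=3/2b
10) 3975.904ms=11/2b +542.169ms=3/4b
11) 4518.072ms=25/4b +542.169ms=3/4b
12) 5060.241ms=7b +542.169ms=3/4b
13) 5602.41ms=31/4b +180.723ms=1/4b
14) 5783.133ms=8b +1445.783ms=2b
15) 7228.916ms=10b +1084.337ms=3/2b
16) 8313.253ms=23/2b +361.446ms=1/2b
Σ=12b of 12 (83bpm 4/4) — PASS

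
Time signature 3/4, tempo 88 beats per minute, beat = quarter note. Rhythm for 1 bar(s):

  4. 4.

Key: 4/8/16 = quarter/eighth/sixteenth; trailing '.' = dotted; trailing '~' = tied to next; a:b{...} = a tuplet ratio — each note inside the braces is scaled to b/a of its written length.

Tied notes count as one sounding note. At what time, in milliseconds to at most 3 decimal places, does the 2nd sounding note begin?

note 2 onset = 3/2b = 1022.727ms

1. 0.0ms @ 0 + 1022.727ms (3/2)
2. 1022.727ms @ 3/2 + 1022.727ms (3/2)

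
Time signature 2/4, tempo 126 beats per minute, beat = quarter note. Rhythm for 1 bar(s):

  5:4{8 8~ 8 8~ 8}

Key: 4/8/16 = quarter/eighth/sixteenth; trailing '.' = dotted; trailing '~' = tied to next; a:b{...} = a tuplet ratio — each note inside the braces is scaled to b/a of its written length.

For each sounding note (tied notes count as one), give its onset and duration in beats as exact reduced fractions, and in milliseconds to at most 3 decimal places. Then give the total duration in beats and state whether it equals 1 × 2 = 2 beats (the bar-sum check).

1) 0.0ms=0b +190.476ms=2/5b
2) 190.476ms=2/5b +380.952ms=4/5b
3) 571.429ms=6/5b +380.952ms=4/5b
Σ=2b of 2 (126bpm 2/4) — PASS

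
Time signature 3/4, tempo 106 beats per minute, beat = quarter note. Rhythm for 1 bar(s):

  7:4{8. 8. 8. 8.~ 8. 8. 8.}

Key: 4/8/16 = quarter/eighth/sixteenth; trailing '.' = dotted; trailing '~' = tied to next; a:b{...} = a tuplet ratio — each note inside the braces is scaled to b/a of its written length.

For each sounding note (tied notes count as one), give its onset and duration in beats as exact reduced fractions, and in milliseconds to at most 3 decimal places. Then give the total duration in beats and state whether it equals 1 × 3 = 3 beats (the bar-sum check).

1) 0.0ms=0b +242.588ms=3/7b
2) 242.588ms=3/7b +242.588ms=3/7b
3) 485.175ms=6/7b +242.588ms=3/7b
4) 727.763ms=9/7b +485.175ms=6/7b
5) 1212.938ms=15/7b +242.588ms=3/7b
6) 1455.526ms=18/7b +242.588ms=3/7b
Σ=3b of 3 (106bpm 3/4) — PASS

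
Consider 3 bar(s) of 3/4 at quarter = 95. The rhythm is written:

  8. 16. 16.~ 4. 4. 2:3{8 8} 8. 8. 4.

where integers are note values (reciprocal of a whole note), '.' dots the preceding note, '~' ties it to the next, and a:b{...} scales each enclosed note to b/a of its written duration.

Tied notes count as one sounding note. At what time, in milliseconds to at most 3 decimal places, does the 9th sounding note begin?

1. 0.0ms @ 0 + 473.684ms (3/4)
2. 473.684ms @ 3/4 + 236.842ms (3/8)
3. 710.526ms @ 9/8 + 1184.211ms (15/8)
4. 1894.737ms @ 3 + 947.368ms (3/2)
5. 2842.105ms @ 9/2 + 473.684ms (3/4)
6. 3315.789ms @ 21/4 + 473.684ms (3/4)
7. 3789.474ms @ 6 + 473.684ms (3/4)
8. 4263.158ms @ 27/4 + 473.684ms (3/4)
9. 4736.842ms @ 15/2 + 947.368ms (3/2)

note 9 onset = 15/2b = 4736.842ms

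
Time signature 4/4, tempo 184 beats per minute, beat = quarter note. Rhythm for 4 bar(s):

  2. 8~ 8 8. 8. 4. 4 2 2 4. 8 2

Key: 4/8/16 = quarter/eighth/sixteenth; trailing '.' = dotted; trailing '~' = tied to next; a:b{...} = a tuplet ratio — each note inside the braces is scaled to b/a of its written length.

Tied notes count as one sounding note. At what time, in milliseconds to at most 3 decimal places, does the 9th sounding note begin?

1. 0.0ms @ 0 + 978.261ms (3)
2. 978.261ms @ 3 + 326.087ms (1)
3. 1304.348ms @ 4 + 244.565ms (3/4)
4. 1548.913ms @ 19/4 + 244.565ms (3/4)
5. 1793.478ms @ 11/2 + 489.13ms (3/2)
6. 2282.609ms @ 7 + 326.087ms (1)
7. 2608.696ms @ 8 + 652.174ms (2)
8. 3260.87ms @ 10 + 652.174ms (2)
9. 3913.043ms @ 12 + 489.13ms (3/2)
10. 4402.174ms @ 27/2 + 163.043ms (1/2)
11. 4565.217ms @ 14 + 652.174ms (2)

note 9 onset = 12b = 3913.043ms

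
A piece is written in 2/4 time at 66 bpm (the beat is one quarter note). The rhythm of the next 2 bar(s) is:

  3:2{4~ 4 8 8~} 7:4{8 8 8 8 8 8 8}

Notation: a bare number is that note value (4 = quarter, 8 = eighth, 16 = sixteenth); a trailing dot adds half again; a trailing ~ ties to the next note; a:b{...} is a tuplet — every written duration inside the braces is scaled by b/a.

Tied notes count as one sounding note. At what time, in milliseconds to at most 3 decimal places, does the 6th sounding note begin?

1. 0.0ms @ 0 + 1212.121ms (4/3)
2. 1212.121ms @ 4/3 + 303.03ms (1/3)
3. 1515.152ms @ 5/3 + 562.771ms (13/21)
4. 2077.922ms @ 16/7 + 259.74ms (2/7)
5. 2337.662ms @ 18/7 + 259.74ms (2/7)
6. 2597.403ms @ 20/7 + 259.74ms (2/7)
7. 2857.143ms @ 22/7 + 259.74ms (2/7)
8. 3116.883ms @ 24/7 + 259.74ms (2/7)
9. 3376.623ms @ 26/7 + 259.74ms (2/7)

note 6 onset = 20/7b = 2597.403ms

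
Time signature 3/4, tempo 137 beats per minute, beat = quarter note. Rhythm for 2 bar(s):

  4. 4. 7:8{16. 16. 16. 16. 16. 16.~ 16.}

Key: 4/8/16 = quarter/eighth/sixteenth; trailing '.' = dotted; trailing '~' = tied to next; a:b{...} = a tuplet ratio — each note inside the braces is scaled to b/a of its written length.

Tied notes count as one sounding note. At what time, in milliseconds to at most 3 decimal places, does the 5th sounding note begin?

1. 0.0ms @ 0 + 656.934ms (3/2)
2. 656.934ms @ 3/2 + 656.934ms (3/2)
3. 1313.869ms @ 3 + 187.696ms (3/7)
4. 1501.564ms @ 24/7 + 187.696ms (3/7)
5. 1689.26ms @ 27/7 + 187.696ms (3/7)
6. 1876.955ms @ 30/7 + 187.696ms (3/7)
7. 2064.651ms @ 33/7 + 187.696ms (3/7)
8. 2252.346ms @ 36/7 + 375.391ms (6/7)

note 5 onset = 27/7b = 1689.26ms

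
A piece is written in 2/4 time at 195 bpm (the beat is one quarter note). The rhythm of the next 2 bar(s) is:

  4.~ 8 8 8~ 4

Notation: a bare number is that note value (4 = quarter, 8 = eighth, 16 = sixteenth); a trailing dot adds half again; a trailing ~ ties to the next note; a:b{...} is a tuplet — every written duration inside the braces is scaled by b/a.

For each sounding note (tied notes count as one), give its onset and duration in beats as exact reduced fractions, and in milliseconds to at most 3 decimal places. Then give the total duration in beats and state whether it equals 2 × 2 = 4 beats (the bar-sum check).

1) 0.0ms=0b +615.385ms=2b
2) 615.385ms=2b +153.846ms=1/2b
3) 769.231ms=5/2b +461.538ms=3/2b
Σ=4b of 4 (195bpm 2/4) — PASS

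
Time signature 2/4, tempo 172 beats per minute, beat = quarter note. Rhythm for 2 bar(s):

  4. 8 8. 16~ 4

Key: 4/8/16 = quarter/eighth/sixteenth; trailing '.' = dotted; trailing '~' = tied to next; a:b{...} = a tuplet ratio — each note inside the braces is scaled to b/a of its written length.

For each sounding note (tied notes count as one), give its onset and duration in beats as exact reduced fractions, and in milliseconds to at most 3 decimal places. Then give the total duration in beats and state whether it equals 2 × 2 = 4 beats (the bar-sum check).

1) 0.0ms=0b +523.256ms=3/2b
2) 523.256ms=3/2b +174.419ms=1/2b
3) 697.674ms=2b +261.628ms=3/4b
4) 959.302ms=11/4b +436.047ms=5/4b
Σ=4b of 4 (172bpm 2/4) — PASS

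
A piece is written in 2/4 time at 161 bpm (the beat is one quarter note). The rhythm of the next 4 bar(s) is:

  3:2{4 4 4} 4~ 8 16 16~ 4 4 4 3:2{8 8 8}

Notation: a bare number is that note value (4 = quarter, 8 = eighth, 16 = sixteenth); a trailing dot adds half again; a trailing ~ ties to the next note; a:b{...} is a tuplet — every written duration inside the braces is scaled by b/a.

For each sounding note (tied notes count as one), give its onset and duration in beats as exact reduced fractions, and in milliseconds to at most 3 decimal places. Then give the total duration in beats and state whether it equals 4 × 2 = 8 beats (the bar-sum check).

1) 0.0ms=0b +248.447ms=2/3b
2) 248.447ms=2/3b +248.447ms=2/3b
3) 496.894ms=4/3b +248.447ms=2/3b
4) 745.342ms=2b +559.006ms=3/2b
5) 1304.348ms=7/2b +93.168ms=1/4b
6) 1397.516ms=15/4b +465.839ms=5/4b
7) 1863.354ms=5b +372.671ms=1b
8) 2236.025ms=6b +372.671ms=1b
9) 2608.696ms=7b +124.224ms=1/3b
10) 2732.919ms=22/3b +124.224ms=1/3b
11) 2857.143ms=23/3b +124.224ms=1/3b
Σ=8b of 8 (161bpm 2/4) — PASS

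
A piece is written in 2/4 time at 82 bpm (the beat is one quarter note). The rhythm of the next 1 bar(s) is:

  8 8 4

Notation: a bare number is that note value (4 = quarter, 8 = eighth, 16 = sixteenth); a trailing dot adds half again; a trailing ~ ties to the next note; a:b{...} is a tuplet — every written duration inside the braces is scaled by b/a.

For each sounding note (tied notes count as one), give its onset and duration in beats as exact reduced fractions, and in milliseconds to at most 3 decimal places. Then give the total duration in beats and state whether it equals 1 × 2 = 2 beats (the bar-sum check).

1) 0.0ms=0b +365.854ms=1/2b
2) 365.854ms=1/2b +365.854ms=1/2b
3) 731.707ms=1b +731.707ms=1b
Σ=2b of 2 (82bpm 2/4) — PASS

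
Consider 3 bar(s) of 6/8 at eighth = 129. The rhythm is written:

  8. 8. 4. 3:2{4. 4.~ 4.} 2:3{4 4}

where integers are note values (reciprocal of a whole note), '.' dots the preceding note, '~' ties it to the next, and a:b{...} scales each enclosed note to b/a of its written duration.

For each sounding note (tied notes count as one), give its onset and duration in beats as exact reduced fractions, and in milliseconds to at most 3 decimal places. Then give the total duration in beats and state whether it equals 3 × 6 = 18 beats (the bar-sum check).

1) 0.0ms=0b +697.674ms=3/2b
2) 697.674ms=3/2b +697.674ms=3/2b
3) 1395.349ms=3b +1395.349ms=3b
4) 2790.698ms=6b +930.233ms=2b
5) 3720.93ms=8b +1860.465ms=4b
6) 5581.395ms=12b +1395.349ms=3b
7) 6976.744ms=15b +1395.349ms=3b
Σ=18b of 18 (129bpm 6/8) — PASS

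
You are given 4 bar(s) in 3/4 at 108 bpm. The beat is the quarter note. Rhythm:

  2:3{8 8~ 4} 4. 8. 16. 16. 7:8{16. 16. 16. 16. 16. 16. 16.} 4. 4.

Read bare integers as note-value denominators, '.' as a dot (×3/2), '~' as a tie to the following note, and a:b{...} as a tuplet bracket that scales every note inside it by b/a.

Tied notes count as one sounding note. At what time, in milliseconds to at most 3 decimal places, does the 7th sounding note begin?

1. 0.0ms @ 0 + 416.667ms (3/4)
2. 416.667ms @ 3/4 + 1250.0ms (9/4)
3. 1666.667ms @ 3 + 833.333ms (3/2)
4. 2500.0ms @ 9/2 + 416.667ms (3/4)
5. 2916.667ms @ 21/4 + 208.333ms (3/8)
6. 3125.0ms @ 45/8 + 208.333ms (3/8)
7. 3333.333ms @ 6 + 238.095ms (3/7)
8. 3571.429ms @ 45/7 + 238.095ms (3/7)
9. 3809.524ms @ 48/7 + 238.095ms (3/7)
10. 4047.619ms @ 51/7 + 238.095ms (3/7)
11. 4285.714ms @ 54/7 + 238.095ms (3/7)
12. 4523.81ms @ 57/7 + 238.095ms (3/7)
13. 4761.905ms @ 60/7 + 238.095ms (3/7)
14. 5000.0ms @ 9 + 833.333ms (3/2)
15. 5833.333ms @ 21/2 + 833.333ms (3/2)

note 7 onset = 6b = 3333.333ms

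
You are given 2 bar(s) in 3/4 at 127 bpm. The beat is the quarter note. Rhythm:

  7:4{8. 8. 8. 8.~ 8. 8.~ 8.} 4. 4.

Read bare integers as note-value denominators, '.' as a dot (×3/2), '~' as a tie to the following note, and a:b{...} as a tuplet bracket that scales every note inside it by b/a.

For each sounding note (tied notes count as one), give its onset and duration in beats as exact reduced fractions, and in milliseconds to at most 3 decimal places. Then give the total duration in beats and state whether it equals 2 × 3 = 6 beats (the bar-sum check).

1) 0.0ms=0b +202.475ms=3/7b
2) 202.475ms=3/7b +202.475ms=3/7b
3) 404.949ms=6/7b +202.475ms=3/7b
4) 607.424ms=9/7b +404.949ms=6/7b
5) 1012.373ms=15/7b +404.949ms=6/7b
6) 1417.323ms=3b +708.661ms=3/2b
7) 2125.984ms=9/2b +708.661ms=3/2b
Σ=6b of 6 (127bpm 3/4) — PASS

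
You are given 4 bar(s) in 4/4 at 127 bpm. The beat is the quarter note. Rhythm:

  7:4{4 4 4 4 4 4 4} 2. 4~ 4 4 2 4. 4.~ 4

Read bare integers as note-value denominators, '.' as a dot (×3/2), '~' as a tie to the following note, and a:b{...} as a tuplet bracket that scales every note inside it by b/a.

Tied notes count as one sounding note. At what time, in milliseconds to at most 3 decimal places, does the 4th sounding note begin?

1. 0.0ms @ 0 + 269.966ms (4/7)
2. 269.966ms @ 4/7 + 269.966ms (4/7)
3. 539.933ms @ 8/7 + 269.966ms (4/7)
4. 809.899ms @ 12/7 + 269.966ms (4/7)
5. 1079.865ms @ 16/7 + 269.966ms (4/7)
6. 1349.831ms @ 20/7 + 269.966ms (4/7)
7. 1619.798ms @ 24/7 + 269.966ms (4/7)
8. 1889.764ms @ 4 + 1417.323ms (3)
9. 3307.087ms @ 7 + 944.882ms (2)
10. 4251.969ms @ 9 + 472.441ms (1)
11. 4724.409ms @ 10 + 944.882ms (2)
12. 5669.291ms @ 12 + 708.661ms (3/2)
13. 6377.953ms @ 27/2 + 1181.102ms (5/2)

note 4 onset = 12/7b = 809.899ms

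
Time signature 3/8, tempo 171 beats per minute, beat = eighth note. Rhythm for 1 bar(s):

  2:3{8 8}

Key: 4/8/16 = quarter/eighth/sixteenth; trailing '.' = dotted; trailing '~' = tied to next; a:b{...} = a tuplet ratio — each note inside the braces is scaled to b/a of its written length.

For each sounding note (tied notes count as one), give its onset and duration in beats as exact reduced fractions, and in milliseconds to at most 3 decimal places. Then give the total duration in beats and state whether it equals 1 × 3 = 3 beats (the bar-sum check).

1) 0.0ms=0b +526.316ms=3/2b
2) 526.316ms=3/2b +526.316ms=3/2b
Σ=3b of 3 (171bpm 3/8) — PASS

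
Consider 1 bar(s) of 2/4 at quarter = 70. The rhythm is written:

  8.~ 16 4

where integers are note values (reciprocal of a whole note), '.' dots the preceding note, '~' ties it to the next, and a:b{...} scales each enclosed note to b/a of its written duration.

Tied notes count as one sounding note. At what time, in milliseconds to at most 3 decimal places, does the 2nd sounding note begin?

1. 0.0ms @ 0 + 857.143ms (1)
2. 857.143ms @ 1 + 857.143ms (1)

note 2 onset = 1b = 857.143ms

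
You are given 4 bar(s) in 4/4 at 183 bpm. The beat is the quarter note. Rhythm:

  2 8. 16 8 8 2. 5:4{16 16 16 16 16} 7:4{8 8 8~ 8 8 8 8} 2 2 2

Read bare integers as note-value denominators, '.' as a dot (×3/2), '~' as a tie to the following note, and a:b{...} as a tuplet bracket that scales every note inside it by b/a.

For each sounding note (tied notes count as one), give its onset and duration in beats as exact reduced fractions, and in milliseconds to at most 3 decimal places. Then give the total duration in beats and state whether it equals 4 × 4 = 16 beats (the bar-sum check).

1) 0.0ms=0b +655.738ms=2b
2) 655.738ms=2b +245.902ms=3/4b
3) 901.639ms=11/4b +81.967ms=1/4b
4) 983.607ms=3b +163.934ms=1/2b
5) 1147.541ms=7/2b +163.934ms=1/2b
6) 1311.475ms=4b +983.607ms=3b
7) 2295.082ms=7b +65.574ms=1/5b
8) 2360.656ms=36/5b +65.574ms=1/5b
9) 2426.23ms=37/5b +65.574ms=1/5b
10) 2491.803ms=38/5b +65.574ms=1/5b
11) 2557.377ms=39/5b +65.574ms=1/5b
12) 2622.951ms=8b +93.677ms=2/7b
13) 2716.628ms=58/7b +93.677ms=2/7b
14) 2810.304ms=60/7b +187.354ms=4/7b
15) 2997.658ms=64/7b +93.677ms=2/7b
16) 3091.335ms=66/7b +93.677ms=2/7b
17) 3185.012ms=68/7b +93.677ms=2/7b
18) 3278.689ms=10b +655.738ms=2b
19) 3934.426ms=12b +655.738ms=2b
20) 4590.164ms=14b +655.738ms=2b
Σ=16b of 16 (183bpm 4/4) — PASS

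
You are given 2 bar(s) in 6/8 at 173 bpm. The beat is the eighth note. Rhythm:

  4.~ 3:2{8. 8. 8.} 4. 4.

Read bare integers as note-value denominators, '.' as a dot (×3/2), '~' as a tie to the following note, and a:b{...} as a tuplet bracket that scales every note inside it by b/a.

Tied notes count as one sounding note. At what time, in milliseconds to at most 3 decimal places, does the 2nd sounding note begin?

note 2 onset = 4b = 1387.283ms

1. 0.0ms @ 0 + 1387.283ms (4)
2. 1387.283ms @ 4 + 346.821ms (1)
3. 1734.104ms @ 5 + 346.821ms (1)
4. 2080.925ms @ 6 + 1040.462ms (3)
5. 3121.387ms @ 9 + 1040.462ms (3)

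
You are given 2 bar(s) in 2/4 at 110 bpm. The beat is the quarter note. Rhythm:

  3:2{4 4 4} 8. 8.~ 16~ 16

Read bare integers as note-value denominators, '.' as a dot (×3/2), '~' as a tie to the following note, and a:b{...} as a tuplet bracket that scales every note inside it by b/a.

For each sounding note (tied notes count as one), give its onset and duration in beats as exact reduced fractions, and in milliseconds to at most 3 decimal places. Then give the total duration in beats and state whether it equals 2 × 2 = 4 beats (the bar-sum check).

1) 0.0ms=0b +363.636ms=2/3b
2) 363.636ms=2/3b +363.636ms=2/3b
3) 727.273ms=4/3b +363.636ms=2/3b
4) 1090.909ms=2b +409.091ms=3/4b
5) 1500.0ms=11/4b +681.818ms=5/4b
Σ=4b of 4 (110bpm 2/4) — PASS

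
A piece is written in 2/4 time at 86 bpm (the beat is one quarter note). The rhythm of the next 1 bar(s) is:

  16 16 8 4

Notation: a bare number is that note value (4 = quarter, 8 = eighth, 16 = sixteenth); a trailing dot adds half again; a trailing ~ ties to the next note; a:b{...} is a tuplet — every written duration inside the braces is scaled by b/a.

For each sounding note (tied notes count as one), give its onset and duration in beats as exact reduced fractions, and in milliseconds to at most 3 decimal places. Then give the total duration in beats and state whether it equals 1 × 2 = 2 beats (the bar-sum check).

1) 0.0ms=0b +174.419ms=1/4b
2) 174.419ms=1/4b +174.419ms=1/4b
3) 348.837ms=1/2b +348.837ms=1/2b
4) 697.674ms=1b +697.674ms=1b
Σ=2b of 2 (86bpm 2/4) — PASS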